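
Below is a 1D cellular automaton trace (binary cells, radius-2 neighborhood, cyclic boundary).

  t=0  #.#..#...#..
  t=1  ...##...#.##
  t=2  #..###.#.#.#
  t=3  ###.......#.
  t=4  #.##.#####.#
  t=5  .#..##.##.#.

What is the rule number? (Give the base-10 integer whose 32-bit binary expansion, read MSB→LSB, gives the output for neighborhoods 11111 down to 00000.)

  ##### -> #   bit 31 = 1  t=4,i=7
  ####. -> #   bit 30 = 1  t=4,i=8
  ###.# -> .   bit 29 = 0  t=2,i=5
  ###.. -> #   bit 28 = 1  t=3,i=2
  ##.## -> #   bit 27 = 1  t=4,i=1
  ##.#. -> .   bit 26 = 0  t=2,i=6
  ##..# -> #   bit 25 = 1  t=2,i=1
  ##... -> #   bit 24 = 1  t=1,i=0
  #.### -> #   bit 23 = 1  t=3,i=0
  #.##. -> .   bit 22 = 0  t=1,i=10
  #.#.# -> .   bit 21 = 0  t=2,i=7
  #.#.. -> .   bit 20 = 0  t=0,i=2
  #..## -> #   bit 19 = 1  t=2,i=2
  #..#. -> #   bit 18 = 1  t=0,i=4
  #...# -> .   bit 17 = 0  t=0,i=7
  #.... -> .   bit 16 = 0  t=3,i=4
  .#### -> .   bit 15 = 0  t=4,i=6
  .###. -> .   bit 14 = 0  t=2,i=4
  .##.# -> .   bit 13 = 0  t=4,i=0
  .##.. -> #   bit 12 = 1  t=1,i=4
  .#.## -> #   bit 11 = 1  t=1,i=9
  .#.#. -> .   bit 10 = 0  t=0,i=1
  .#..# -> #   bit 9 = 1  t=0,i=3
  .#... -> .   bit 8 = 0  t=0,i=6
  ..### -> .   bit 7 = 0  t=2,i=3
  ..##. -> #   bit 6 = 1  t=1,i=3
  ..#.# -> .   bit 5 = 0  t=0,i=0
  ..#.. -> .   bit 4 = 0  t=0,i=5
  ...## -> .   bit 3 = 0  t=1,i=2
  ...#. -> #   bit 2 = 1  t=0,i=8
  ....# -> #   bit 1 = 1  t=3,i=8
  ..... -> #   bit 0 = 1  t=3,i=5
  bits 11011011100011000001101001000111 = 3683392071

3683392071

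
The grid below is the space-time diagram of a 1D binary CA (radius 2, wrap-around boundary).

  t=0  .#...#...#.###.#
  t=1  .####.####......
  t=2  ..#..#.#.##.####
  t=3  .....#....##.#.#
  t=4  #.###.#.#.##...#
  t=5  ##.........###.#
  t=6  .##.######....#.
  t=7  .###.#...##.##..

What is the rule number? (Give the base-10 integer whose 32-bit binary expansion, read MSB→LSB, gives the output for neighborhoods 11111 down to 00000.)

420655463

  ##### -> .   bit 31 = 0  t=6,i=6
  ####. -> .   bit 30 = 0  t=1,i=3
  ###.# -> .   bit 29 = 0  t=0,i=13
  ###.. -> #   bit 28 = 1  t=1,i=9
  ##.## -> #   bit 27 = 1  t=1,i=5
  ##.#. -> .   bit 26 = 0  t=0,i=14
  ##..# -> .   bit 25 = 0  t=2,i=0
  ##... -> #   bit 24 = 1  t=1,i=10
  #.### -> .   bit 23 = 0  t=0,i=11
  #.##. -> .   bit 22 = 0  t=2,i=9
  #.#.# -> .   bit 21 = 0  t=0,i=15
  #.#.. -> #   bit 20 = 1  t=0,i=1
  #..## -> .   bit 19 = 0  t=6,i=0
  #..#. -> .   bit 18 = 0  t=2,i=1
  #...# -> #   bit 17 = 1  t=0,i=3
  #.... -> .   bit 16 = 0  t=1,i=11
  .#### -> #   bit 15 = 1  t=1,i=2
  .###. -> .   bit 14 = 0  t=0,i=12
  .##.# -> #   bit 13 = 1  t=2,i=10
  .##.. -> #   bit 12 = 1  t=4,i=11
  .#.## -> .   bit 11 = 0  t=0,i=10
  .#.#. -> .   bit 10 = 0  t=0,i=0
  .#..# -> .   bit 9 = 0  t=2,i=3
  .#... -> #   bit 8 = 1  t=0,i=2
  ..### -> .   bit 7 = 0  t=1,i=1
  ..##. -> #   bit 6 = 1  t=3,i=10
  ..#.# -> #   bit 5 = 1  t=0,i=9
  ..#.. -> .   bit 4 = 0  t=0,i=5
  ...## -> .   bit 3 = 0  t=1,i=0
  ...#. -> #   bit 2 = 1  t=0,i=4
  ....# -> #   bit 1 = 1  t=1,i=15
  ..... -> #   bit 0 = 1  t=1,i=12
  bits 00011001000100101011000101100111 = 420655463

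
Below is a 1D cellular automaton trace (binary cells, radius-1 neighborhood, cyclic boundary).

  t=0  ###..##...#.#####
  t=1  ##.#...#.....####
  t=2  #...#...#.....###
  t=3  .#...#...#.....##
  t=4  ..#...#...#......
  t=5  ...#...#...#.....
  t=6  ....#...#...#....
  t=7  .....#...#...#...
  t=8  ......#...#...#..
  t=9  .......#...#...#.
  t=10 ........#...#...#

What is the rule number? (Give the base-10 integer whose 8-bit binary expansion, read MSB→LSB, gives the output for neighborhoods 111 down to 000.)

  ### -> #   bit 7 = 1  t=0,i=0
  ##. -> .   bit 6 = 0  t=0,i=2
  #.# -> .   bit 5 = 0  t=0,i=11
  #.. -> #   bit 4 = 1  t=0,i=3
  .## -> .   bit 3 = 0  t=0,i=5
  .#. -> .   bit 2 = 0  t=0,i=10
  ..# -> .   bit 1 = 0  t=0,i=4
  ... -> .   bit 0 = 0  t=0,i=8
  bits 10010000 = 144

144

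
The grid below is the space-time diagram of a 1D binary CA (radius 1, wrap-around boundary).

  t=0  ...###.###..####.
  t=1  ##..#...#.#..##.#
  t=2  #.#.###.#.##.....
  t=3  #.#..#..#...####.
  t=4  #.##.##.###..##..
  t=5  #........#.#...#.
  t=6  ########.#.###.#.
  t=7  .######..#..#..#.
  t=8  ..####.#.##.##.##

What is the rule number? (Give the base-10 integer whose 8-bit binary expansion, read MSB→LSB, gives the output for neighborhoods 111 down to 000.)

  nb ###: next=#  (t=0,i=4, bit7=1)
  nb ##.: next=.  (t=0,i=5, bit6=0)
  nb #.#: next=.  (t=0,i=6, bit5=0)
  nb #..: next=#  (t=0,i=10, bit4=1)
  nb .##: next=.  (t=0,i=3, bit3=0)
  nb .#.: next=#  (t=1,i=4, bit2=1)
  nb ..#: next=.  (t=0,i=2, bit1=0)
  nb ...: next=#  (t=0,i=0, bit0=1)
  bits 10010101 = 149

149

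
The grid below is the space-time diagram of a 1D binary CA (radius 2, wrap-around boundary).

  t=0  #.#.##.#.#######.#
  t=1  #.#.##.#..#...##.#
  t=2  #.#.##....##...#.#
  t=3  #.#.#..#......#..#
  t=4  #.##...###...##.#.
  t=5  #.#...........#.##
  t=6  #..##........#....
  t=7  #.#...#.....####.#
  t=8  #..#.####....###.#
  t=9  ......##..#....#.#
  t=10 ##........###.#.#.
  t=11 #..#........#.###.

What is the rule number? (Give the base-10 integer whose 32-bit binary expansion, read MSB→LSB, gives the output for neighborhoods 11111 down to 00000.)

  nb #####: next=.  (t=0,i=11, bit31=0)
  nb ####.: next=#  (t=0,i=14, bit30=1)
  nb ###.#: next=#  (t=0,i=15, bit29=1)
  nb ###..: next=.  (t=4,i=9, bit28=0)
  nb ##.##: next=.  (t=0,i=16, bit27=0)
  nb ##.#.: next=.  (t=0,i=1, bit26=0)
  nb ##..#: next=.  (t=8,i=1, bit25=0)
  nb ##...: next=.  (t=2,i=6, bit24=0)
  nb #.###: next=.  (t=0,i=9, bit23=0)
  nb #.##.: next=#  (t=0,i=4, bit22=1)
  nb #.#.#: next=#  (t=0,i=2, bit21=1)
  nb #.#..: next=.  (t=1,i=7, bit20=0)
  nb #..##: next=#  (t=3,i=16, bit19=1)
  nb #..#.: next=.  (t=1,i=9, bit18=0)
  nb #...#: next=.  (t=1,i=12, bit17=0)
  nb #....: next=#  (t=2,i=7, bit16=1)
  nb .####: next=#  (t=0,i=10, bit15=1)
  nb .###.: next=.  (t=4,i=8, bit14=0)
  nb .##.#: next=#  (t=0,i=0, bit13=1)
  nb .##..: next=.  (t=2,i=5, bit12=0)
  nb .#.##: next=.  (t=0,i=3, bit11=0)
  nb .#.#.: next=#  (t=3,i=3, bit10=1)
  nb .#..#: next=.  (t=1,i=8, bit9=0)
  nb .#...: next=#  (t=1,i=11, bit8=1)
  nb ..###: next=.  (t=4,i=7, bit7=0)
  nb ..##.: next=.  (t=1,i=14, bit6=0)
  nb ..#.#: next=.  (t=2,i=15, bit5=0)
  nb ..#..: next=#  (t=1,i=10, bit4=1)
  nb ...##: next=.  (t=1,i=13, bit3=0)
  nb ...#.: next=#  (t=2,i=14, bit2=1)
  nb ....#: next=.  (t=2,i=8, bit1=0)
  nb .....: next=.  (t=3,i=10, bit0=0)
  bits 01100000011010011010010100010100 = 1617536276

1617536276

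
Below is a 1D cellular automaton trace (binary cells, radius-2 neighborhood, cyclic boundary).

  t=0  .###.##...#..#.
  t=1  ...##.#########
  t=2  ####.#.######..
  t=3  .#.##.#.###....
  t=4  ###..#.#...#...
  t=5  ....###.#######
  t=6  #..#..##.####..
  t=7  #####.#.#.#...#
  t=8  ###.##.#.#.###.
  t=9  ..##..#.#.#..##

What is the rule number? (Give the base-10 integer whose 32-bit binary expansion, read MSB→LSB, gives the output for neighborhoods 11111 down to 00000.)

2902892412

  nb #####: next=#  (t=1,i=8, bit31=1)
  nb ####.: next=.  (t=1,i=13, bit30=0)
  nb ###.#: next=#  (t=0,i=3, bit29=1)
  nb ###..: next=.  (t=1,i=14, bit28=0)
  nb ##.##: next=#  (t=0,i=4, bit27=1)
  nb ##.#.: next=#  (t=2,i=4, bit26=1)
  nb ##..#: next=.  (t=2,i=13, bit25=0)
  nb ##...: next=#  (t=0,i=7, bit24=1)
  nb #.###: next=.  (t=1,i=6, bit23=0)
  nb #.##.: next=.  (t=0,i=5, bit22=0)
  nb #.#.#: next=.  (t=2,i=5, bit21=0)
  nb #.#..: next=.  (t=4,i=7, bit20=0)
  nb #..##: next=.  (t=0,i=0, bit19=0)
  nb #..#.: next=#  (t=0,i=12, bit18=1)
  nb #...#: next=#  (t=0,i=8, bit17=1)
  nb #....: next=.  (t=3,i=12, bit16=0)
  nb .####: next=#  (t=1,i=7, bit15=1)
  nb .###.: next=.  (t=0,i=2, bit14=0)
  nb .##.#: next=.  (t=1,i=4, bit13=0)
  nb .##..: next=#  (t=0,i=6, bit12=1)
  nb .#.##: next=#  (t=2,i=6, bit11=1)
  nb .#.#.: next=#  (t=4,i=6, bit10=1)
  nb .#..#: next=#  (t=0,i=11, bit9=1)
  nb .#...: next=#  (t=4,i=8, bit8=1)
  nb ..###: next=.  (t=0,i=1, bit7=0)
  nb ..##.: next=#  (t=1,i=3, bit6=1)
  nb ..#.#: next=#  (t=3,i=1, bit5=1)
  nb ..#..: next=#  (t=0,i=10, bit4=1)
  nb ...##: next=#  (t=1,i=2, bit3=1)
  nb ...#.: next=#  (t=0,i=9, bit2=1)
  nb ....#: next=.  (t=3,i=14, bit1=0)
  nb .....: next=.  (t=3,i=13, bit0=0)
  bits 10101101000001101001111101111100 = 2902892412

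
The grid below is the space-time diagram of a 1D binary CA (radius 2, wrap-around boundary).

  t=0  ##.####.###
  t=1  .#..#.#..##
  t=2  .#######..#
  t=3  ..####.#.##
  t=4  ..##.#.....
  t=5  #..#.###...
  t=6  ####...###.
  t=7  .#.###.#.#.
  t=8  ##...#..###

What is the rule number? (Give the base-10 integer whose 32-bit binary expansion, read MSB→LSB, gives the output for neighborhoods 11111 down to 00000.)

2971117490

  nb #####: next=#  (t=0,i=10, bit31=1)
  nb ####.: next=.  (t=0,i=0, bit30=0)
  nb ###.#: next=#  (t=0,i=1, bit29=1)
  nb ###..: next=#  (t=2,i=7, bit28=1)
  nb ##.##: next=.  (t=0,i=2, bit27=0)
  nb ##.#.: next=.  (t=1,i=0, bit26=0)
  nb ##..#: next=.  (t=2,i=8, bit25=0)
  nb ##...: next=#  (t=5,i=8, bit24=1)
  nb #.###: next=.  (t=0,i=3, bit23=0)
  nb #.##.: next=.  (t=3,i=9, bit22=0)
  nb #.#.#: next=.  (t=3,i=7, bit21=0)
  nb #.#..: next=#  (t=1,i=1, bit20=1)
  nb #..##: next=.  (t=1,i=8, bit19=0)
  nb #..#.: next=#  (t=1,i=3, bit18=1)
  nb #...#: next=#  (t=5,i=9, bit17=1)
  nb #....: next=#  (t=4,i=7, bit16=1)
  nb .####: next=#  (t=0,i=4, bit15=1)
  nb .###.: next=.  (t=5,i=6, bit14=0)
  nb .##.#: next=#  (t=1,i=10, bit13=1)
  nb .##..: next=.  (t=3,i=10, bit12=0)
  nb .#.##: next=.  (t=2,i=0, bit11=0)
  nb .#.#.: next=#  (t=1,i=5, bit10=1)
  nb .#..#: next=#  (t=1,i=2, bit9=1)
  nb .#...: next=#  (t=4,i=6, bit8=1)
  nb ..###: next=#  (t=3,i=2, bit7=1)
  nb ..##.: next=.  (t=1,i=9, bit6=0)
  nb ..#.#: next=#  (t=1,i=4, bit5=1)
  nb ..#..: next=#  (t=5,i=0, bit4=1)
  nb ...##: next=.  (t=4,i=1, bit3=0)
  nb ...#.: next=.  (t=5,i=10, bit2=0)
  nb ....#: next=#  (t=4,i=0, bit1=1)
  nb .....: next=.  (t=4,i=8, bit0=0)
  bits 10110001000101111010011110110010 = 2971117490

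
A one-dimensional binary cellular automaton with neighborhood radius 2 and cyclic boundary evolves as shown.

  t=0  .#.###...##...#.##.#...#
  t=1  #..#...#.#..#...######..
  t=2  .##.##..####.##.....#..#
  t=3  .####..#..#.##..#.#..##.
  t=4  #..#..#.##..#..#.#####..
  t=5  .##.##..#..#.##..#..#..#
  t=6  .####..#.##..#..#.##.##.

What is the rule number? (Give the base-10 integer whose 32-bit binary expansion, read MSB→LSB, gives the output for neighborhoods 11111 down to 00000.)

1289692994

  [31] ##### => .  t=1,i=18
  [30] ####. => #  t=1,i=20
  [29] ###.# => .  t=2,i=11
  [28] ###.. => .  t=0,i=5
  [27] ##.## => #  t=2,i=3
  [26] ##.#. => #  t=0,i=18
  [25] ##..# => .  t=1,i=22
  [24] ##... => .  t=0,i=6
  [23] #.### => #  t=0,i=3
  [22] #.##. => #  t=0,i=16
  [21] #.#.# => .  t=0,i=1
  [20] #.#.. => #  t=0,i=19
  [19] #..## => #  t=2,i=7
  [18] #..#. => #  t=1,i=2
  [17] #...# => #  t=0,i=7
  [16] #.... => #  t=2,i=16
  [15] .#### => .  t=1,i=17
  [14] .###. => .  t=0,i=4
  [13] .##.# => #  t=0,i=17
  [12] .##.. => .  t=0,i=10
  [11] .#.## => .  t=0,i=2
  [10] .#.#. => #  t=0,i=0
  [9] .#..# => #  t=1,i=1
  [8] .#... => #  t=0,i=20
  [7] ..### => .  t=1,i=16
  [6] ..##. => #  t=0,i=9
  [5] ..#.# => .  t=0,i=14
  [4] ..#.. => .  t=1,i=0
  [3] ...## => .  t=0,i=8
  [2] ...#. => .  t=0,i=13
  [1] ....# => #  t=2,i=18
  [0] ..... => .  t=2,i=17
  bits 01001100110111110010011101000010 = 1289692994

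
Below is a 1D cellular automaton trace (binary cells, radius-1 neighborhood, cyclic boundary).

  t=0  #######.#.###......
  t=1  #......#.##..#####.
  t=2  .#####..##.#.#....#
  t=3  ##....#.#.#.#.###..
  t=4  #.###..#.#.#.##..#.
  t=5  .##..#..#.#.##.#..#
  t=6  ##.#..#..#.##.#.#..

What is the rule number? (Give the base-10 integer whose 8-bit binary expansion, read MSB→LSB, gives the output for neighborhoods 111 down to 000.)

57

  ### -> .   bit 7 = 0  t=0,i=1
  ##. -> .   bit 6 = 0  t=0,i=6
  #.# -> #   bit 5 = 1  t=0,i=7
  #.. -> #   bit 4 = 1  t=0,i=13
  .## -> #   bit 3 = 1  t=0,i=0
  .#. -> .   bit 2 = 0  t=0,i=8
  ..# -> .   bit 1 = 0  t=0,i=18
  ... -> #   bit 0 = 1  t=0,i=14
  bits 00111001 = 57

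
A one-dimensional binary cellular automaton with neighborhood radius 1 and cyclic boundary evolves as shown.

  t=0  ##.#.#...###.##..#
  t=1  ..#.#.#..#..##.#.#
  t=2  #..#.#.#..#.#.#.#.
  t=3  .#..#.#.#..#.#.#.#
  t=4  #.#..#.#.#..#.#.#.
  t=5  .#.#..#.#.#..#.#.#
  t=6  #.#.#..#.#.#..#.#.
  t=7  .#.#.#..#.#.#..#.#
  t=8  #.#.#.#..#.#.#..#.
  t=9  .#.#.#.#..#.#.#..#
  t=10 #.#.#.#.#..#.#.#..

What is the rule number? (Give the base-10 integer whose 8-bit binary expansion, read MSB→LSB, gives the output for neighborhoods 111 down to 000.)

56

  ### -> .   bit 7 = 0  t=0,i=0
  ##. -> .   bit 6 = 0  t=0,i=1
  #.# -> #   bit 5 = 1  t=0,i=2
  #.. -> #   bit 4 = 1  t=0,i=6
  .## -> #   bit 3 = 1  t=0,i=9
  .#. -> .   bit 2 = 0  t=0,i=3
  ..# -> .   bit 1 = 0  t=0,i=8
  ... -> .   bit 0 = 0  t=0,i=7
  bits 00111000 = 56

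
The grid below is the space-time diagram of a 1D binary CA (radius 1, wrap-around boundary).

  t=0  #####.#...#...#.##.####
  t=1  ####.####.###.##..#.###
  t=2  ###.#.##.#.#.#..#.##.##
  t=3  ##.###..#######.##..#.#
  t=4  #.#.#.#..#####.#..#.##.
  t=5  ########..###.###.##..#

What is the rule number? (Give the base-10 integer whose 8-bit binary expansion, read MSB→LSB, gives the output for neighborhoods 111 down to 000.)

  nb ###: next=#  (t=0,i=0, bit7=1)
  nb ##.: next=.  (t=0,i=4, bit6=0)
  nb #.#: next=#  (t=0,i=5, bit5=1)
  nb #..: next=#  (t=0,i=7, bit4=1)
  nb .##: next=.  (t=0,i=16, bit3=0)
  nb .#.: next=#  (t=0,i=6, bit2=1)
  nb ..#: next=.  (t=0,i=9, bit1=0)
  nb ...: next=#  (t=0,i=8, bit0=1)
  bits 10110101 = 181

181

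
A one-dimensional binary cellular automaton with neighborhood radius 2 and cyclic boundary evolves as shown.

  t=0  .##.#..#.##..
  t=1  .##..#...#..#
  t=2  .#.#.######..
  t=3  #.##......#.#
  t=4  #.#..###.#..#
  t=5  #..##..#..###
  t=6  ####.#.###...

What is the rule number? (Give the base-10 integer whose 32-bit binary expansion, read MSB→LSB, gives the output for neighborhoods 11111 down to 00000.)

  ##### -> .   bit 31 = 0  t=2,i=7
  ####. -> .   bit 30 = 0  t=2,i=9
  ###.# -> #   bit 29 = 1  t=4,i=7
  ###.. -> #   bit 28 = 1  t=2,i=10
  ##.## -> .   bit 27 = 0  t=3,i=1
  ##.#. -> .   bit 26 = 0  t=0,i=3
  ##..# -> #   bit 25 = 1  t=1,i=3
  ##... -> .   bit 24 = 0  t=0,i=11
  #.### -> .   bit 23 = 0  t=2,i=5
  #.##. -> #   bit 22 = 1  t=0,i=9
  #.#.# -> #   bit 21 = 1  t=2,i=3
  #.#.. -> .   bit 20 = 0  t=0,i=4
  #..## -> #   bit 19 = 1  t=4,i=4
  #..#. -> .   bit 18 = 0  t=0,i=6
  #...# -> #   bit 17 = 1  t=0,i=12
  #.... -> #   bit 16 = 1  t=3,i=5
  .#### -> .   bit 15 = 0  t=2,i=6
  .###. -> .   bit 14 = 0  t=4,i=6
  .##.# -> #   bit 13 = 1  t=0,i=2
  .##.. -> .   bit 12 = 0  t=0,i=10
  .#.## -> .   bit 11 = 0  t=0,i=8
  .#.#. -> #   bit 10 = 1  t=2,i=2
  .#..# -> #   bit 9 = 1  t=0,i=5
  .#... -> #   bit 8 = 1  t=1,i=6
  ..### -> .   bit 7 = 0  t=4,i=5
  ..##. -> #   bit 6 = 1  t=0,i=1
  ..#.# -> .   bit 5 = 0  t=0,i=7
  ..#.. -> #   bit 4 = 1  t=1,i=5
  ...## -> .   bit 3 = 0  t=0,i=0
  ...#. -> #   bit 2 = 1  t=1,i=8
  ....# -> .   bit 1 = 0  t=3,i=8
  ..... -> #   bit 0 = 1  t=3,i=6
  bits 00110010011010110010011101010101 = 845883221

845883221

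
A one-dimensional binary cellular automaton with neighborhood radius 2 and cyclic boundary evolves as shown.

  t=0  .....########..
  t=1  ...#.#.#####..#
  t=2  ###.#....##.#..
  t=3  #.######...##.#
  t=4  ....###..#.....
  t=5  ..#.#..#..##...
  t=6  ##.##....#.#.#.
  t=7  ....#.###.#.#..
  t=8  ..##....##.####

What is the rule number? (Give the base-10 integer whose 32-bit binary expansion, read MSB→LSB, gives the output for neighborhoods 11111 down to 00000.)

3860534662

  nb #####: next=#  (t=0,i=7, bit31=1)
  nb ####.: next=#  (t=0,i=11, bit30=1)
  nb ###.#: next=#  (t=2,i=2, bit29=1)
  nb ###..: next=.  (t=0,i=12, bit28=0)
  nb ##.##: next=.  (t=3,i=1, bit27=0)
  nb ##.#.: next=#  (t=2,i=3, bit26=1)
  nb ##..#: next=#  (t=1,i=12, bit25=1)
  nb ##...: next=.  (t=0,i=13, bit24=0)
  nb #.###: next=.  (t=1,i=7, bit23=0)
  nb #.##.: next=.  (t=3,i=14, bit22=0)
  nb #.#.#: next=.  (t=1,i=5, bit21=0)
  nb #.#..: next=#  (t=2,i=4, bit20=1)
  nb #..##: next=#  (t=2,i=14, bit19=1)
  nb #..#.: next=.  (t=1,i=13, bit18=0)
  nb #...#: next=#  (t=1,i=1, bit17=1)
  nb #....: next=#  (t=0,i=14, bit16=1)
  nb .####: next=.  (t=0,i=6, bit15=0)
  nb .###.: next=.  (t=2,i=1, bit14=0)
  nb .##.#: next=.  (t=2,i=10, bit13=0)
  nb .##..: next=#  (t=5,i=11, bit12=1)
  nb .#.##: next=.  (t=1,i=6, bit11=0)
  nb .#.#.: next=#  (t=1,i=4, bit10=1)
  nb .#..#: next=.  (t=2,i=13, bit9=0)
  nb .#...: next=#  (t=1,i=0, bit8=1)
  nb ..###: next=#  (t=0,i=5, bit7=1)
  nb ..##.: next=.  (t=2,i=9, bit6=0)
  nb ..#.#: next=.  (t=1,i=3, bit5=0)
  nb ..#..: next=.  (t=1,i=14, bit4=0)
  nb ...##: next=.  (t=0,i=4, bit3=0)
  nb ...#.: next=#  (t=1,i=2, bit2=1)
  nb ....#: next=#  (t=0,i=3, bit1=1)
  nb .....: next=.  (t=0,i=0, bit0=0)
  bits 11100110000110110001010110000110 = 3860534662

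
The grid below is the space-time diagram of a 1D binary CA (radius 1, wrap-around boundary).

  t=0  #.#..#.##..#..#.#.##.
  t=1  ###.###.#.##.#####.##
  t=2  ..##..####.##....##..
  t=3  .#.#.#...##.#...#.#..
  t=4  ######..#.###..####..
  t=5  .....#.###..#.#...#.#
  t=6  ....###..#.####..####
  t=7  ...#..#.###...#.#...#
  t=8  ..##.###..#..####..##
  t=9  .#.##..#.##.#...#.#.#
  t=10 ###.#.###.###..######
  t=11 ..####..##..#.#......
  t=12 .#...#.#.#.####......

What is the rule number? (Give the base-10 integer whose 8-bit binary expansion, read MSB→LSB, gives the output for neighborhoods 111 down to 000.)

102

  nb ###: next=.  (t=1,i=0, bit7=0)
  nb ##.: next=#  (t=0,i=8, bit6=1)
  nb #.#: next=#  (t=0,i=1, bit5=1)
  nb #..: next=.  (t=0,i=3, bit4=0)
  nb .##: next=.  (t=0,i=7, bit3=0)
  nb .#.: next=#  (t=0,i=0, bit2=1)
  nb ..#: next=#  (t=0,i=4, bit1=1)
  nb ...: next=.  (t=2,i=0, bit0=0)
  bits 01100110 = 102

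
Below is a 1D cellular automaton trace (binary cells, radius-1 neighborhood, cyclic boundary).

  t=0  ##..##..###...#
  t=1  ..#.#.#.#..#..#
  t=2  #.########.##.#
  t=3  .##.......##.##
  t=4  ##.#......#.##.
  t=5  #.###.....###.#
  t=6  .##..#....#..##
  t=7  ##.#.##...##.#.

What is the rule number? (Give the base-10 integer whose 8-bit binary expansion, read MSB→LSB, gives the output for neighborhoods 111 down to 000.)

  ### -> .   bit 7 = 0  t=0,i=0
  ##. -> .   bit 6 = 0  t=0,i=1
  #.# -> #   bit 5 = 1  t=1,i=3
  #.. -> #   bit 4 = 1  t=0,i=2
  .## -> #   bit 3 = 1  t=0,i=4
  .#. -> #   bit 2 = 1  t=1,i=2
  ..# -> .   bit 1 = 0  t=0,i=3
  ... -> .   bit 0 = 0  t=0,i=12
  bits 00111100 = 60

60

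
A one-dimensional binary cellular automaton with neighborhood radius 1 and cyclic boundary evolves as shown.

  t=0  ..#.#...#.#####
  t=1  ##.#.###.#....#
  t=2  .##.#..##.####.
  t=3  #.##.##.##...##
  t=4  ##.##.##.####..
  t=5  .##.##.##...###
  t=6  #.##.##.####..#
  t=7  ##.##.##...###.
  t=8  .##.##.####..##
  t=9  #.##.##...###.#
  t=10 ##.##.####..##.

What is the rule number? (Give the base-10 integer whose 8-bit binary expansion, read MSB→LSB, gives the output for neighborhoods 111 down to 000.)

115

  nb ###: next=.  (t=0,i=11, bit7=0)
  nb ##.: next=#  (t=0,i=14, bit6=1)
  nb #.#: next=#  (t=0,i=3, bit5=1)
  nb #..: next=#  (t=0,i=0, bit4=1)
  nb .##: next=.  (t=0,i=10, bit3=0)
  nb .#.: next=.  (t=0,i=2, bit2=0)
  nb ..#: next=#  (t=0,i=1, bit1=1)
  nb ...: next=#  (t=0,i=6, bit0=1)
  bits 01110011 = 115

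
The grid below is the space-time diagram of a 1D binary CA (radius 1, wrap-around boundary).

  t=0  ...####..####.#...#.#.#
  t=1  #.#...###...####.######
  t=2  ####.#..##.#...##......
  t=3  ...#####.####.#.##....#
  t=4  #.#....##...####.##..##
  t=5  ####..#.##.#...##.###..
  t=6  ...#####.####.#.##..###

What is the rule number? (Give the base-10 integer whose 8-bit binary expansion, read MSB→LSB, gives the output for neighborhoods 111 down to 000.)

118

  [7] ### => .  t=0,i=4
  [6] ##. => #  t=0,i=6
  [5] #.# => #  t=0,i=13
  [4] #.. => #  t=0,i=0
  [3] .## => .  t=0,i=3
  [2] .#. => #  t=0,i=14
  [1] ..# => #  t=0,i=2
  [0] ... => .  t=0,i=1
  bits 01110110 = 118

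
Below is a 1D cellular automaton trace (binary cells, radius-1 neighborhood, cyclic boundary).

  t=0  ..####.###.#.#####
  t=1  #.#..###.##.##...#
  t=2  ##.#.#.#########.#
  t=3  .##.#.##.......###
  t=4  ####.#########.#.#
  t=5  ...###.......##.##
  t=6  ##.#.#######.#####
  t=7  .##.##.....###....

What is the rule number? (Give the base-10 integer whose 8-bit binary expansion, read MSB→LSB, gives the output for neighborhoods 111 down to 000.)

  ###|.  b7=0 t=0,i=3
  ##.|#  b6=1 t=0,i=5
  #.#|#  b5=1 t=0,i=6
  #..|#  b4=1 t=0,i=0
  .##|#  b3=1 t=0,i=2
  .#.|.  b2=0 t=0,i=11
  ..#|.  b1=0 t=0,i=1
  ...|#  b0=1 t=1,i=15
  bits 01111001 = 121

121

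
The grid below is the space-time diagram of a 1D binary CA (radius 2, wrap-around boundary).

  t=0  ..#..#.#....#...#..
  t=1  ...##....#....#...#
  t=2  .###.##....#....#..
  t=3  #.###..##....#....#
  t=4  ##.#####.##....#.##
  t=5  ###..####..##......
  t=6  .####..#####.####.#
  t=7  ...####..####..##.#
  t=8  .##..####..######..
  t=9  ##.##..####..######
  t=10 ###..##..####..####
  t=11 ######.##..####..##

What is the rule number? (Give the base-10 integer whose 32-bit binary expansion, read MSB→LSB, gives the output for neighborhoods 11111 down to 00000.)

  nb #####: next=#  (t=4,i=5, bit31=1)
  nb ####.: next=#  (t=4,i=0, bit30=1)
  nb ###.#: next=#  (t=2,i=3, bit29=1)
  nb ###..: next=#  (t=3,i=4, bit28=1)
  nb ##.##: next=#  (t=2,i=4, bit27=1)
  nb ##.#.: next=.  (t=6,i=17, bit26=0)
  nb ##..#: next=#  (t=3,i=5, bit25=1)
  nb ##...: next=#  (t=1,i=5, bit24=1)
  nb #.###: next=.  (t=3,i=2, bit23=0)
  nb #.##.: next=.  (t=2,i=5, bit22=0)
  nb #.#.#: next=#  (t=6,i=18, bit21=1)
  nb #.#..: next=.  (t=0,i=7, bit20=0)
  nb #..##: next=#  (t=3,i=6, bit19=1)
  nb #..#.: next=#  (t=0,i=4, bit18=1)
  nb #...#: next=#  (t=0,i=14, bit17=1)
  nb #....: next=#  (t=0,i=9, bit16=1)
  nb .####: next=.  (t=4,i=4, bit15=0)
  nb .###.: next=#  (t=2,i=2, bit14=1)
  nb .##.#: next=#  (t=3,i=0, bit13=1)
  nb .##..: next=.  (t=1,i=4, bit12=0)
  nb .#.##: next=.  (t=4,i=16, bit11=0)
  nb .#.#.: next=.  (t=0,i=6, bit10=0)
  nb .#..#: next=#  (t=0,i=3, bit9=1)
  nb .#...: next=.  (t=0,i=8, bit8=0)
  nb ..###: next=.  (t=2,i=1, bit7=0)
  nb ..##.: next=#  (t=1,i=3, bit6=1)
  nb ..#.#: next=.  (t=0,i=5, bit5=0)
  nb ..#..: next=.  (t=0,i=2, bit4=0)
  nb ...##: next=#  (t=1,i=2, bit3=1)
  nb ...#.: next=.  (t=0,i=1, bit2=0)
  nb ....#: next=.  (t=0,i=0, bit1=0)
  nb .....: next=#  (t=5,i=15, bit0=1)
  bits 11111011001011110110001001001001 = 4214186569

4214186569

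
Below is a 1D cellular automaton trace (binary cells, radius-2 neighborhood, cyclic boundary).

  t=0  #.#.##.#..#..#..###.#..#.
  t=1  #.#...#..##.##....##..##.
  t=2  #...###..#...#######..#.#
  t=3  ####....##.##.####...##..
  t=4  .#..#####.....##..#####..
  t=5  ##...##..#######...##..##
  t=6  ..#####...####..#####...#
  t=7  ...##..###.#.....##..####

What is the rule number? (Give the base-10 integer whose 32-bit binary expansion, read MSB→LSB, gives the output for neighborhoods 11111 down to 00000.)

  [31] ##### => #  t=2,i=15
  [30] ####. => .  t=2,i=18
  [29] ###.# => #  t=0,i=18
  [28] ###.. => .  t=2,i=6
  [27] ##.## => .  t=1,i=11
  [26] ##.#. => #  t=0,i=6
  [25] ##..# => .  t=1,i=20
  [24] ##... => #  t=1,i=14
  [23] #.### => #  t=3,i=14
  [22] #.##. => .  t=0,i=4
  [21] #.#.# => #  t=0,i=0
  [20] #.#.. => .  t=0,i=7
  [19] #..## => .  t=0,i=15
  [18] #..#. => #  t=0,i=9
  [17] #...# => #  t=1,i=4
  [16] #.... => #  t=1,i=15
  [15] .#### => #  t=2,i=14
  [14] .###. => .  t=0,i=17
  [13] .##.# => .  t=0,i=5
  [12] .##.. => #  t=1,i=13
  [11] .#.## => .  t=0,i=3
  [10] .#.#. => .  t=0,i=1
  [9] .#..# => .  t=0,i=8
  [8] .#... => .  t=1,i=3
  [7] ..### => .  t=0,i=16
  [6] ..##. => #  t=1,i=9
  [5] ..#.# => #  t=0,i=23
  [4] ..#.. => #  t=0,i=10
  [3] ...## => #  t=1,i=17
  [2] ...#. => #  t=1,i=5
  [1] ....# => #  t=1,i=16
  [0] ..... => #  t=4,i=11
  bits 10100101101001111001000001111111 = 2779222143

2779222143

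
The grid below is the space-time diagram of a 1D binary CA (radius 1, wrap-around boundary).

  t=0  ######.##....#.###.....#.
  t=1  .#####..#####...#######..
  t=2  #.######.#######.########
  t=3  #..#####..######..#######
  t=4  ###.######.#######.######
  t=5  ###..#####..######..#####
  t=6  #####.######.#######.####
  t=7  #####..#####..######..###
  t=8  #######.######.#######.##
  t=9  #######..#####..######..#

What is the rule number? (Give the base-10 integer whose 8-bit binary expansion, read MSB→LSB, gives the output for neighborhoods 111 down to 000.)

  ### -> #   bit 7 = 1  t=0,i=1
  ##. -> #   bit 6 = 1  t=0,i=5
  #.# -> .   bit 5 = 0  t=0,i=6
  #.. -> #   bit 4 = 1  t=0,i=9
  .## -> .   bit 3 = 0  t=0,i=0
  .#. -> .   bit 2 = 0  t=0,i=13
  ..# -> #   bit 1 = 1  t=0,i=12
  ... -> #   bit 0 = 1  t=0,i=10
  bits 11010011 = 211

211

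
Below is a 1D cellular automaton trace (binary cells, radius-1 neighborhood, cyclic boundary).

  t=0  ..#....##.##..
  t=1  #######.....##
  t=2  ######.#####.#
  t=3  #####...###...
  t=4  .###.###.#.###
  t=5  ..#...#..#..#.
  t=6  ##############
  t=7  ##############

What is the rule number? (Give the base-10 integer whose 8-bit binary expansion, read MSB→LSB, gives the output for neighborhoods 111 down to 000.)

  nb ###: next=#  (t=1,i=0, bit7=1)
  nb ##.: next=.  (t=0,i=8, bit6=0)
  nb #.#: next=.  (t=0,i=9, bit5=0)
  nb #..: next=#  (t=0,i=3, bit4=1)
  nb .##: next=.  (t=0,i=7, bit3=0)
  nb .#.: next=#  (t=0,i=2, bit2=1)
  nb ..#: next=#  (t=0,i=1, bit1=1)
  nb ...: next=#  (t=0,i=0, bit0=1)
  bits 10010111 = 151

151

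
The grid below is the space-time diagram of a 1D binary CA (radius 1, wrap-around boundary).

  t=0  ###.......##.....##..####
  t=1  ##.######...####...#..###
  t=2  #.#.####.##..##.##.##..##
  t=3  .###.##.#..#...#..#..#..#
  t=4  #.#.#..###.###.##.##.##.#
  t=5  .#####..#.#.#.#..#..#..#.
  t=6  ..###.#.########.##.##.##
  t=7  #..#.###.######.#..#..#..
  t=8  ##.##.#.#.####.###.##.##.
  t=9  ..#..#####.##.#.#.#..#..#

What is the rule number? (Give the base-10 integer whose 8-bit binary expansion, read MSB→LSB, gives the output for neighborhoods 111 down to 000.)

181

  ###|#  b7=1 t=0,i=0
  ##.|.  b6=0 t=0,i=2
  #.#|#  b5=1 t=1,i=2
  #..|#  b4=1 t=0,i=3
  .##|.  b3=0 t=0,i=10
  .#.|#  b2=1 t=1,i=19
  ..#|.  b1=0 t=0,i=9
  ...|#  b0=1 t=0,i=4
  bits 10110101 = 181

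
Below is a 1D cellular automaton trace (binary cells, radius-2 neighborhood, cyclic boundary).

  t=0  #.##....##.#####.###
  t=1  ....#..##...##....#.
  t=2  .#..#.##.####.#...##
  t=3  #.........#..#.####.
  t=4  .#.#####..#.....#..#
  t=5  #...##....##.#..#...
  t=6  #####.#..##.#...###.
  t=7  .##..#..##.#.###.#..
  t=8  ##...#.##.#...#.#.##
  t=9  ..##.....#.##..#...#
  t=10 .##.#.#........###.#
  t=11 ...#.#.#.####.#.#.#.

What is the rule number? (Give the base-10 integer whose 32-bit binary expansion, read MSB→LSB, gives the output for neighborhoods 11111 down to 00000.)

2232075609

  nb #####: next=#  (t=0,i=13, bit31=1)
  nb ####.: next=.  (t=0,i=14, bit30=0)
  nb ###.#: next=.  (t=0,i=0, bit29=0)
  nb ###..: next=.  (t=4,i=7, bit28=0)
  nb ##.##: next=.  (t=0,i=1, bit27=0)
  nb ##.#.: next=#  (t=2,i=0, bit26=1)
  nb ##..#: next=.  (t=4,i=8, bit25=0)
  nb ##...: next=#  (t=0,i=4, bit24=1)
  nb #.###: next=.  (t=0,i=11, bit23=0)
  nb #.##.: next=.  (t=0,i=2, bit22=0)
  nb #.#.#: next=.  (t=4,i=1, bit21=0)
  nb #.#..: next=.  (t=2,i=1, bit20=0)
  nb #..##: next=#  (t=1,i=6, bit19=1)
  nb #..#.: next=.  (t=2,i=3, bit18=0)
  nb #...#: next=#  (t=1,i=10, bit17=1)
  nb #....: next=.  (t=0,i=5, bit16=0)
  nb .####: next=#  (t=0,i=12, bit15=1)
  nb .###.: next=#  (t=6,i=17, bit14=1)
  nb .##.#: next=.  (t=0,i=9, bit13=0)
  nb .##..: next=.  (t=0,i=3, bit12=0)
  nb .#.##: next=.  (t=2,i=5, bit11=0)
  nb .#.#.: next=#  (t=4,i=0, bit10=1)
  nb .#..#: next=.  (t=1,i=5, bit9=0)
  nb .#...: next=#  (t=1,i=19, bit8=1)
  nb ..###: next=.  (t=6,i=16, bit7=0)
  nb ..##.: next=#  (t=0,i=8, bit6=1)
  nb ..#.#: next=.  (t=2,i=4, bit5=0)
  nb ..#..: next=#  (t=1,i=4, bit4=1)
  nb ...##: next=#  (t=0,i=7, bit3=1)
  nb ...#.: next=.  (t=1,i=3, bit2=0)
  nb ....#: next=.  (t=0,i=6, bit1=0)
  nb .....: next=#  (t=1,i=1, bit0=1)
  bits 10000101000010101100010101011001 = 2232075609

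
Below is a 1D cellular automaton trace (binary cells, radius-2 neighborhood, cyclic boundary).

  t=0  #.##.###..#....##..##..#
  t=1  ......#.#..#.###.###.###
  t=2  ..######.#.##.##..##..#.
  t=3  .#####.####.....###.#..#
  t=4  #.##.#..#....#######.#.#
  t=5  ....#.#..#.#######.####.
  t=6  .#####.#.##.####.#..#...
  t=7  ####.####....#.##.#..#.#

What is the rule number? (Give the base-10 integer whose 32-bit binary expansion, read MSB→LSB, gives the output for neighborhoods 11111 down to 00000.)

  #####|#  b31=1 t=2,i=4
  ####.|.  b30=0 t=2,i=6
  ###.#|#  b29=1 t=1,i=15
  ###..|.  b28=0 t=0,i=7
  ##.##|.  b27=0 t=0,i=1
  ##.#.|#  b26=1 t=2,i=8
  ##..#|#  b25=1 t=0,i=8
  ##...|.  b24=0 t=1,i=0
  #.###|.  b23=0 t=0,i=5
  #.##.|.  b22=0 t=0,i=2
  #.#.#|#  b21=1 t=2,i=9
  #.#..|.  b20=0 t=1,i=8
  #..##|#  b19=1 t=0,i=18
  #..#.|.  b18=0 t=0,i=9
  #...#|.  b17=0 t=2,i=0
  #....|.  b16=0 t=0,i=12
  .####|#  b15=1 t=2,i=3
  .###.|#  b14=1 t=0,i=6
  .##.#|.  b13=0 t=0,i=0
  .##..|.  b12=0 t=0,i=16
  .#.##|#  b11=1 t=1,i=12
  .#.#.|#  b10=1 t=1,i=7
  .#..#|#  b9=1 t=1,i=9
  .#...|#  b8=1 t=0,i=11
  ..###|#  b7=1 t=2,i=2
  ..##.|#  b6=1 t=0,i=15
  ..#.#|#  b5=1 t=1,i=6
  ..#..|.  b4=0 t=0,i=10
  ...##|#  b3=1 t=0,i=14
  ...#.|#  b2=1 t=1,i=5
  ....#|#  b1=1 t=0,i=13
  .....|#  b0=1 t=1,i=2
  bits 10100110001010001100111111101111 = 2787692527

2787692527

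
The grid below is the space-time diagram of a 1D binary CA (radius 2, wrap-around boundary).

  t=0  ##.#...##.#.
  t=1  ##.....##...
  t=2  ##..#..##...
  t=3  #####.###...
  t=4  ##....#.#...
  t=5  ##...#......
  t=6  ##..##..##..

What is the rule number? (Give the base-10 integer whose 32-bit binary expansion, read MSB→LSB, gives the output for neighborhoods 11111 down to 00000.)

315404501

  [31] ##### => .  t=3,i=2
  [30] ####. => .  t=3,i=3
  [29] ###.# => .  t=3,i=4
  [28] ###.. => #  t=3,i=8
  [27] ##.## => .  t=3,i=5
  [26] ##.#. => .  t=0,i=2
  [25] ##..# => #  t=2,i=2
  [24] ##... => .  t=1,i=2
  [23] #.### => #  t=3,i=6
  [22] #.##. => #  t=0,i=0
  [21] #.#.# => .  t=0,i=10
  [20] #.#.. => .  t=0,i=3
  [19] #..## => #  t=2,i=6
  [18] #..#. => #  t=2,i=3
  [17] #...# => .  t=0,i=5
  [16] #.... => .  t=1,i=3
  [15] .#### => #  t=3,i=1
  [14] .###. => .  t=3,i=7
  [13] .##.# => #  t=0,i=1
  [12] .##.. => #  t=1,i=1
  [11] .#.## => .  t=0,i=11
  [10] .#.#. => .  t=4,i=7
  [9] .#..# => .  t=2,i=5
  [8] .#... => .  t=0,i=4
  [7] ..### => #  t=3,i=0
  [6] ..##. => #  t=0,i=7
  [5] ..#.# => .  t=4,i=6
  [4] ..#.. => #  t=2,i=4
  [3] ...## => .  t=0,i=6
  [2] ...#. => #  t=4,i=5
  [1] ....# => .  t=1,i=5
  [0] ..... => #  t=1,i=4
  bits 00010010110011001011000011010101 = 315404501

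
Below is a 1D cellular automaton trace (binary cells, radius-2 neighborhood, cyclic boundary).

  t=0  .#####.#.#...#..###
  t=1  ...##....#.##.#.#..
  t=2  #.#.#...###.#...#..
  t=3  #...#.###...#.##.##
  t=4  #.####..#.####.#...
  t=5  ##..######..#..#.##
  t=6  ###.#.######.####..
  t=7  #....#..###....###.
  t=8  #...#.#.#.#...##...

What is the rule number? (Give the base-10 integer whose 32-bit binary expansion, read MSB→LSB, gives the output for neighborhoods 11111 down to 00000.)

  ##### -> #   bit 31 = 1  t=0,i=3
  ####. -> #   bit 30 = 1  t=0,i=4
  ###.# -> .   bit 29 = 0  t=0,i=5
  ###.. -> #   bit 28 = 1  t=3,i=0
  ##.## -> .   bit 27 = 0  t=0,i=0
  ##.#. -> .   bit 26 = 0  t=0,i=6
  ##..# -> #   bit 25 = 1  t=4,i=6
  ##... -> .   bit 24 = 0  t=1,i=5
  #.### -> .   bit 23 = 0  t=0,i=1
  #.##. -> .   bit 22 = 0  t=1,i=11
  #.#.# -> .   bit 21 = 0  t=0,i=7
  #.#.. -> #   bit 20 = 1  t=0,i=9
  #..## -> .   bit 19 = 0  t=0,i=15
  #..#. -> #   bit 18 = 1  t=2,i=18
  #...# -> #   bit 17 = 1  t=0,i=11
  #.... -> .   bit 16 = 0  t=1,i=6
  .#### -> .   bit 15 = 0  t=0,i=2
  .###. -> .   bit 14 = 0  t=0,i=17
  .##.# -> #   bit 13 = 1  t=1,i=12
  .##.. -> #   bit 12 = 1  t=1,i=4
  .#.## -> #   bit 11 = 1  t=1,i=10
  .#.#. -> .   bit 10 = 0  t=0,i=8
  .#..# -> #   bit 9 = 1  t=0,i=14
  .#... -> .   bit 8 = 0  t=0,i=10
  ..### -> #   bit 7 = 1  t=0,i=16
  ..##. -> .   bit 6 = 0  t=1,i=3
  ..#.# -> #   bit 5 = 1  t=1,i=9
  ..#.. -> .   bit 4 = 0  t=0,i=13
  ...## -> #   bit 3 = 1  t=1,i=2
  ...#. -> #   bit 2 = 1  t=0,i=12
  ....# -> .   bit 1 = 0  t=1,i=1
  ..... -> #   bit 0 = 1  t=1,i=0
  bits 11010010000101100011101010101101 = 3524672173

3524672173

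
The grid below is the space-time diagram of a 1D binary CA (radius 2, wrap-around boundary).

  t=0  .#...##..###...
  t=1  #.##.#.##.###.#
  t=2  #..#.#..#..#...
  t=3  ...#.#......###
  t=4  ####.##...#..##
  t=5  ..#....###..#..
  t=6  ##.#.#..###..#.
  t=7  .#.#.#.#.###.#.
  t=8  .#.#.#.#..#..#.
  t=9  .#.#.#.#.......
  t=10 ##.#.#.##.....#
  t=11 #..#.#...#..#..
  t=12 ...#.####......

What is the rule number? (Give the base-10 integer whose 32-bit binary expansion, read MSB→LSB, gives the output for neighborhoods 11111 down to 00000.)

  nb #####: next=.  (t=4,i=0, bit31=0)
  nb ####.: next=#  (t=4,i=2, bit30=1)
  nb ###.#: next=.  (t=1,i=12, bit29=0)
  nb ###..: next=#  (t=0,i=11, bit28=1)
  nb ##.##: next=.  (t=1,i=1, bit27=0)
  nb ##.#.: next=.  (t=1,i=4, bit26=0)
  nb ##..#: next=#  (t=0,i=7, bit25=1)
  nb ##...: next=#  (t=0,i=12, bit24=1)
  nb #.###: next=.  (t=1,i=10, bit23=0)
  nb #.##.: next=.  (t=1,i=2, bit22=0)
  nb #.#.#: next=#  (t=1,i=5, bit21=1)
  nb #.#..: next=#  (t=2,i=5, bit20=1)
  nb #..##: next=#  (t=0,i=8, bit19=1)
  nb #..#.: next=.  (t=2,i=2, bit18=0)
  nb #...#: next=#  (t=0,i=3, bit17=1)
  nb #....: next=.  (t=0,i=13, bit16=0)
  nb .####: next=.  (t=4,i=14, bit15=0)
  nb .###.: next=#  (t=0,i=10, bit14=1)
  nb .##.#: next=#  (t=1,i=0, bit13=1)
  nb .##..: next=.  (t=0,i=6, bit12=0)
  nb .#.##: next=.  (t=1,i=6, bit11=0)
  nb .#.#.: next=.  (t=2,i=4, bit10=0)
  nb .#..#: next=.  (t=2,i=1, bit9=0)
  nb .#...: next=#  (t=0,i=2, bit8=1)
  nb ..###: next=.  (t=0,i=9, bit7=0)
  nb ..##.: next=#  (t=0,i=5, bit6=1)
  nb ..#.#: next=#  (t=2,i=3, bit5=1)
  nb ..#..: next=.  (t=0,i=1, bit4=0)
  nb ...##: next=.  (t=0,i=4, bit3=0)
  nb ...#.: next=#  (t=0,i=0, bit2=1)
  nb ....#: next=#  (t=0,i=14, bit1=1)
  nb .....: next=.  (t=3,i=8, bit0=0)
  bits 01010011001110100110000101100110 = 1396334950

1396334950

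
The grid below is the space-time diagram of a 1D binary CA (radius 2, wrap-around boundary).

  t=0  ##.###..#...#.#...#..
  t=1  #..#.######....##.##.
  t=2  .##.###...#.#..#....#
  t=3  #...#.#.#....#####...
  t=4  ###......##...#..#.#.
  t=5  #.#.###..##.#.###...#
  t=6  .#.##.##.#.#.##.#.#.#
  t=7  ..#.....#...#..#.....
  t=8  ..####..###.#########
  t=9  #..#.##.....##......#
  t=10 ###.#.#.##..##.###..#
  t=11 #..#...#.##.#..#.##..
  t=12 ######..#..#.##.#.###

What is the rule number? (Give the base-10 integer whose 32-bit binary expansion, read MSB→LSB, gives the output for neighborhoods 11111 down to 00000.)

  [31] ##### => .  t=1,i=7
  [30] ####. => .  t=1,i=9
  [29] ###.# => .  t=8,i=10
  [28] ###.. => #  t=0,i=5
  [27] ##.## => .  t=0,i=2
  [26] ##.#. => #  t=1,i=20
  [25] ##..# => #  t=0,i=6
  [24] ##... => .  t=1,i=11
  [23] #.### => #  t=0,i=3
  [22] #.##. => .  t=1,i=18
  [21] #.#.# => .  t=3,i=6
  [20] #.#.. => .  t=0,i=14
  [19] #..## => .  t=0,i=20
  [18] #..#. => #  t=0,i=7
  [17] #...# => #  t=0,i=10
  [16] #.... => #  t=1,i=12
  [15] .#### => #  t=1,i=6
  [14] .###. => .  t=0,i=4
  [13] .##.# => .  t=0,i=1
  [12] .##.. => #  t=4,i=10
  [11] .#.## => #  t=1,i=4
  [10] .#.#. => .  t=0,i=13
  [9] .#..# => #  t=0,i=19
  [8] .#... => #  t=0,i=9
  [7] ..### => .  t=3,i=13
  [6] ..##. => #  t=0,i=0
  [5] ..#.# => .  t=0,i=12
  [4] ..#.. => #  t=0,i=8
  [3] ...## => .  t=1,i=14
  [2] ...#. => .  t=0,i=11
  [1] ....# => .  t=1,i=13
  [0] ..... => #  t=4,i=5
  bits 00010110100001111001101101010001 = 377985873

377985873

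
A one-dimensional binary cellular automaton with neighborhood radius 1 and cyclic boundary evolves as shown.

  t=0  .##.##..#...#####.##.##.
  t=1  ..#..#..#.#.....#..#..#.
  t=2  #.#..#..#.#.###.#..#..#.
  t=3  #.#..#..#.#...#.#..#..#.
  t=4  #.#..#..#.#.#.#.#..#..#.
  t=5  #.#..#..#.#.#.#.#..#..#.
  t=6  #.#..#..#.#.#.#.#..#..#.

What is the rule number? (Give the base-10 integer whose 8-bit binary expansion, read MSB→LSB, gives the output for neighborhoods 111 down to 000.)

  nb ###: next=.  (t=0,i=13, bit7=0)
  nb ##.: next=#  (t=0,i=2, bit6=1)
  nb #.#: next=.  (t=0,i=3, bit5=0)
  nb #..: next=.  (t=0,i=6, bit4=0)
  nb .##: next=.  (t=0,i=1, bit3=0)
  nb .#.: next=#  (t=0,i=8, bit2=1)
  nb ..#: next=.  (t=0,i=0, bit1=0)
  nb ...: next=#  (t=0,i=10, bit0=1)
  bits 01000101 = 69

69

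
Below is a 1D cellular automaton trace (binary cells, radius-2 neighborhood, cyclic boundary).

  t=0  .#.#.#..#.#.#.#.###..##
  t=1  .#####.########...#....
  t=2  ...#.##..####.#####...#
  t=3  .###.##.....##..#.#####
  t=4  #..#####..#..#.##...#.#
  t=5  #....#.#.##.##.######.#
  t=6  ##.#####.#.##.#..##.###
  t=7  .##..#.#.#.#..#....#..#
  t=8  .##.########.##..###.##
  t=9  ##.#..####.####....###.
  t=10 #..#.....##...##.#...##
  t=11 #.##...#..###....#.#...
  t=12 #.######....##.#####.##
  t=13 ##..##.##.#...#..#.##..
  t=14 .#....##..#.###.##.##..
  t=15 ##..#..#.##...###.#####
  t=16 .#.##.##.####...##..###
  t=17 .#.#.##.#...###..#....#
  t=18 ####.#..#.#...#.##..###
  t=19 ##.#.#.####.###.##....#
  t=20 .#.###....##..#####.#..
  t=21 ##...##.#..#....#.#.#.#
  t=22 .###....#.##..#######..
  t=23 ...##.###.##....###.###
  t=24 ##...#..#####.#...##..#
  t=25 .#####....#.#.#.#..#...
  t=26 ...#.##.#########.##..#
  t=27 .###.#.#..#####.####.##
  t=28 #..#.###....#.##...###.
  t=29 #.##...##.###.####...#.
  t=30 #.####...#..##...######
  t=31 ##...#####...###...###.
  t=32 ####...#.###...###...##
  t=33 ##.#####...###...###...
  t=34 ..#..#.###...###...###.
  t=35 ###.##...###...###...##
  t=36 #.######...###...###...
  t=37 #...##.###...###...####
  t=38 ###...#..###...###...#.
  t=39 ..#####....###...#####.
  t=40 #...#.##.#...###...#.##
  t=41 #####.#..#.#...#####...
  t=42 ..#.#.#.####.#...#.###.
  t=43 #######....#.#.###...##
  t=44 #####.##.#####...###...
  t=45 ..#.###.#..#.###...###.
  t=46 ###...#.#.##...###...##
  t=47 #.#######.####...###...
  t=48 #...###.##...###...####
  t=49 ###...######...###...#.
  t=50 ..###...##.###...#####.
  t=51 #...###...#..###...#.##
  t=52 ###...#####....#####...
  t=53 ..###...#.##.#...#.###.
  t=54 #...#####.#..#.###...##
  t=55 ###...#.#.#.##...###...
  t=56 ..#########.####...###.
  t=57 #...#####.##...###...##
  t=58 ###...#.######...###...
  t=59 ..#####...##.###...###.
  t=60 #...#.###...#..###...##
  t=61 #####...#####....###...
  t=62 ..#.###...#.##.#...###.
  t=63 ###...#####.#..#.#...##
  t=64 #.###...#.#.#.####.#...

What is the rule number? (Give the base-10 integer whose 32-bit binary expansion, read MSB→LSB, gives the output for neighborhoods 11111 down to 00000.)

  [31] ##### => #  t=1,i=3
  [30] ####. => .  t=1,i=4
  [29] ###.# => #  t=1,i=5
  [28] ###.. => #  t=0,i=18
  [27] ##.## => #  t=1,i=6
  [26] ##.#. => .  t=0,i=0
  [25] ##..# => .  t=0,i=19
  [24] ##... => #  t=1,i=15
  [23] #.### => .  t=0,i=16
  [22] #.##. => #  t=2,i=5
  [21] #.#.# => #  t=0,i=1
  [20] #.#.. => #  t=0,i=5
  [19] #..## => .  t=0,i=20
  [18] #..#. => #  t=0,i=7
  [17] #...# => #  t=1,i=16
  [16] #.... => .  t=1,i=20
  [15] .#### => .  t=1,i=2
  [14] .###. => .  t=0,i=17
  [13] .##.# => .  t=0,i=22
  [12] .##.. => #  t=2,i=6
  [11] .#.## => .  t=0,i=15
  [10] .#.#. => #  t=0,i=2
  [9] .#..# => .  t=0,i=6
  [8] .#... => .  t=1,i=19
  [7] ..### => .  t=1,i=1
  [6] ..##. => .  t=0,i=21
  [5] ..#.# => #  t=0,i=8
  [4] ..#.. => #  t=1,i=18
  [3] ...## => .  t=1,i=0
  [2] ...#. => #  t=1,i=17
  [1] ....# => #  t=1,i=22
  [0] ..... => .  t=1,i=21
  bits 10111001011101100001010000110110 = 3111523382

3111523382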